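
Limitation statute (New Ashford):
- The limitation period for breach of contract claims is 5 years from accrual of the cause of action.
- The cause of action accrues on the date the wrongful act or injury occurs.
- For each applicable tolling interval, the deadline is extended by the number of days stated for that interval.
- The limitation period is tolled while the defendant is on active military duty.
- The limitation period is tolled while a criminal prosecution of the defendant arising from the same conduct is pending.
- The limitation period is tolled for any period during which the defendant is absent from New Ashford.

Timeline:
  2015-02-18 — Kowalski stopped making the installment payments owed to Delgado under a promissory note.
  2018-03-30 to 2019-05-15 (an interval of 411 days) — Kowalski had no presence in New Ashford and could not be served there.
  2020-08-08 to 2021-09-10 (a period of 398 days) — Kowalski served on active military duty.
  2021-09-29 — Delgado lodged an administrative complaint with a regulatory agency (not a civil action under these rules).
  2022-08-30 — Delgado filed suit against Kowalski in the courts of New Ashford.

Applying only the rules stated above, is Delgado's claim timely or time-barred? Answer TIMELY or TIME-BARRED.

The limitation period began to run on 2015-02-18.
The untolled deadline — 5 years after 2015-02-18 — is 2020-02-18.
The defendant's absence from the jurisdiction from 2018-03-30 to 2019-05-15 tolled the period for 411 days, extending the deadline to 2021-04-04.
The period was tolled for 398 days by the defendant's active military service (2020-08-08 to 2021-09-10), pushing the deadline to 2022-05-07.
Nothing else in the chronology tolls or restarts the period.
The 2022-08-30 filing falls after the 2022-05-07 deadline; the claim is time-barred.

TIME-BARRED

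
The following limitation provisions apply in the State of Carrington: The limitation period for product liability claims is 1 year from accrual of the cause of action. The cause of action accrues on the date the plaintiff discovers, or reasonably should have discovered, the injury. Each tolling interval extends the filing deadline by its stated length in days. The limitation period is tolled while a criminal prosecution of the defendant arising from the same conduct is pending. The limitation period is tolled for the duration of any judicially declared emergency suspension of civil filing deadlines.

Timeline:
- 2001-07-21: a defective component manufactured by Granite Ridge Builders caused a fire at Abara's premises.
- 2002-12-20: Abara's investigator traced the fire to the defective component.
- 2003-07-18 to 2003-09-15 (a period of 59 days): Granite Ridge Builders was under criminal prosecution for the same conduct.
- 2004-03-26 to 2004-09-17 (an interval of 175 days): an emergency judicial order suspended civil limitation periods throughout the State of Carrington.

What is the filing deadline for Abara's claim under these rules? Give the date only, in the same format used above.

2004-02-17

Accrual is tied to discovery, so the period began on 2002-12-20 rather than on 2001-07-21 when the act occurred.
The untolled deadline — 1 year after 2002-12-20 — is 2003-12-20.
The period was tolled for 59 days by the pending criminal prosecution (2003-07-18 to 2003-09-15), pushing the deadline to 2004-02-17.
By the time the emergency suspension of filing deadlines began on 2004-03-26, the limitation period had already expired on 2004-02-17; that interval cannot revive it.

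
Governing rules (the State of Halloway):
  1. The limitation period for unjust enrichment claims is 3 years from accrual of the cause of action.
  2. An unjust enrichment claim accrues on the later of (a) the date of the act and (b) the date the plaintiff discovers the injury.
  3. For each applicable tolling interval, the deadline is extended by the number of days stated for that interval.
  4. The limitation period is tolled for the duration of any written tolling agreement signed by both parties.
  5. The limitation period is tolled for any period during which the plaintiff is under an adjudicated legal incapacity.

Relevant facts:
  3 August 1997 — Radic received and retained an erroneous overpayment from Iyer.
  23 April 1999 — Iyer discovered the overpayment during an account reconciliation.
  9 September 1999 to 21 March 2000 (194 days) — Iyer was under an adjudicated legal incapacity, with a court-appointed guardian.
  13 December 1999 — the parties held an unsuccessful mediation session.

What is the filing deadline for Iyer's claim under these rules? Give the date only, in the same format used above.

Because discovery on 23 April 1999 post-dates the 3 August 1997 act, accrual under the later-of rule falls on 23 April 1999.
Adding the 3 years base period to 23 April 1999 gives a deadline of 23 April 2002, before any tolling.
The plaintiff's legal incapacity from 9 September 1999 to 21 March 2000 tolled the period for 194 days, extending the deadline to 3 November 2002.
None of the other events listed affects the running of the period under the stated rules.

3 November 2002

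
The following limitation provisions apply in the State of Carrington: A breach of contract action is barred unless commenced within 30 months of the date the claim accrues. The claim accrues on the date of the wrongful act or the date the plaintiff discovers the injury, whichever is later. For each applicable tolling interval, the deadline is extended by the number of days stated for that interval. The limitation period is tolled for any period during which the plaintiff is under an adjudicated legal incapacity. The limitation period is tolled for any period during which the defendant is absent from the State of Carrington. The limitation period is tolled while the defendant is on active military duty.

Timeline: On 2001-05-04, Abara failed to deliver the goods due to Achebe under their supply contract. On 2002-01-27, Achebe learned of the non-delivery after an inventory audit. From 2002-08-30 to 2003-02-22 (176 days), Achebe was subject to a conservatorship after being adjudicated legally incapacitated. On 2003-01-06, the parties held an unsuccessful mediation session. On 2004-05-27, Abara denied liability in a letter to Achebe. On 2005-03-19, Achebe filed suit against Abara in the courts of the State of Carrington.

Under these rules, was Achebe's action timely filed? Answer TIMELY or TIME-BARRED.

The claim accrued on 2002-01-27 — the later of the 2001-05-04 act and the 2002-01-27 discovery.
Adding the 30 months base period to 2002-01-27 gives a deadline of 2004-07-27, before any tolling.
The period was tolled for 176 days by the plaintiff's legal incapacity (2002-08-30 to 2003-02-22), pushing the deadline to 2005-01-19.
Nothing else in the chronology tolls or restarts the period.
Achebe filed on 2005-03-19, after the 2005-01-19 deadline, so the action is time-barred.

TIME-BARRED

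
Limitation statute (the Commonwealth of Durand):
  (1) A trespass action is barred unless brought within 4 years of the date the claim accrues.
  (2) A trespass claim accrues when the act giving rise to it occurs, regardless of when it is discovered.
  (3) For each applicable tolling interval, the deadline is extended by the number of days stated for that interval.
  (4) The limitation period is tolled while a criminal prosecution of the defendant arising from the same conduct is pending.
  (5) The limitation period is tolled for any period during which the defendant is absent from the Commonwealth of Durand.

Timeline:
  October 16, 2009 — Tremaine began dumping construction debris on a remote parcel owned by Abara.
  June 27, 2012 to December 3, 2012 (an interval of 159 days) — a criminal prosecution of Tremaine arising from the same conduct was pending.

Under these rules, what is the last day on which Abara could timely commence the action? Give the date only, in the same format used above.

March 24, 2014

The limitation period began to run on October 16, 2009.
The untolled deadline — 4 years after October 16, 2009 — is October 16, 2013.
Because the pending criminal prosecution ran from June 27, 2012 to December 3, 2012, the deadline is extended by 159 days to March 24, 2014.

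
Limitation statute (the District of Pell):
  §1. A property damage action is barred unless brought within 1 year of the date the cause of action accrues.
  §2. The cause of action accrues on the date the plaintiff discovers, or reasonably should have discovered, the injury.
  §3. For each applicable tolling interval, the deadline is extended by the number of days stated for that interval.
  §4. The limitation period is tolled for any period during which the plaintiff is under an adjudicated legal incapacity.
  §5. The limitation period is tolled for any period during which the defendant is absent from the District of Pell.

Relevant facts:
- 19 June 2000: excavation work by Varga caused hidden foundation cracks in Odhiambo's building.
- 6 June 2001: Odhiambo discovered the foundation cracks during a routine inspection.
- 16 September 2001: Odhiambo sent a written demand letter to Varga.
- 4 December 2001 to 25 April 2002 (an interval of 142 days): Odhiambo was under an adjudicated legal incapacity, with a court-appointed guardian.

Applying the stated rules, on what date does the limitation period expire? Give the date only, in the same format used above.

Under the discovery rule, the claim accrued on 6 June 2001, when Odhiambo discovered the injury — not on the 19 June 2000 date of the underlying act.
The untolled deadline — 1 year after 6 June 2001 — is 6 June 2002.
The period was tolled for 142 days by the plaintiff's legal incapacity (4 December 2001 to 25 April 2002), pushing the deadline to 26 October 2002.
The other events in the timeline have no effect on the limitation period under the stated rules.

26 October 2002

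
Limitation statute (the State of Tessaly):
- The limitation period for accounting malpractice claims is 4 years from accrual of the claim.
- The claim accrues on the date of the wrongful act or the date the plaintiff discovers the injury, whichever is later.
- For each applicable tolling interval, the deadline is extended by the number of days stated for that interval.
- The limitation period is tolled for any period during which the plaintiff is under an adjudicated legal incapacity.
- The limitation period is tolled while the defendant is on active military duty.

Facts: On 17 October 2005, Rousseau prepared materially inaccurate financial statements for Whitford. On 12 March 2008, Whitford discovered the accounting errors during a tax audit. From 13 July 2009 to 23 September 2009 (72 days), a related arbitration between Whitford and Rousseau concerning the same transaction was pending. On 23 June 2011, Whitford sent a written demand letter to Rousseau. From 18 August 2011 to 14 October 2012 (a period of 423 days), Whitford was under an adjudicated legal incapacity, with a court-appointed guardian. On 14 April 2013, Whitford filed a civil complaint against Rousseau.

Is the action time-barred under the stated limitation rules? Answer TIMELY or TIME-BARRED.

The claim accrued on 12 March 2008 — the later of the 17 October 2005 act and the 12 March 2008 discovery.
Adding the 4 years base period to 12 March 2008 gives a deadline of 12 March 2012, before any tolling.
Because the plaintiff's legal incapacity ran from 18 August 2011 to 14 October 2012, the deadline is extended by 423 days to 9 May 2013.
No stated provision tolls the period for a pending arbitration, so the interval from 13 July 2009 to 23 September 2009 has no effect on the deadline.
Nothing else in the chronology tolls or restarts the period.
The 14 April 2013 filing precedes the 9 May 2013 deadline; the claim is timely.

TIMELY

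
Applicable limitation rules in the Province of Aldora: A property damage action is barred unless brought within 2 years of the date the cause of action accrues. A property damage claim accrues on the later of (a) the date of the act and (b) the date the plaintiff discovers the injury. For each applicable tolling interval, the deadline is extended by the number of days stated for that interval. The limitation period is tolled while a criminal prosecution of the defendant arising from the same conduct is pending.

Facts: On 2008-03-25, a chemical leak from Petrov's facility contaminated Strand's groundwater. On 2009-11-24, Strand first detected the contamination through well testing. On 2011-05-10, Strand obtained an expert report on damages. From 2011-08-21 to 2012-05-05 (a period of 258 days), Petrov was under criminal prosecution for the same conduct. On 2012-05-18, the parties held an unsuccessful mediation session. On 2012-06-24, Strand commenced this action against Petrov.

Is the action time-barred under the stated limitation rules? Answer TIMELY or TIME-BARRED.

TIMELY

Because discovery on 2009-11-24 post-dates the 2008-03-25 act, accrual under the later-of rule falls on 2009-11-24.
The untolled deadline — 2 years after 2009-11-24 — is 2011-11-24.
Because the pending criminal prosecution ran from 2011-08-21 to 2012-05-05, the deadline is extended by 258 days to 2012-08-08.
Nothing else in the chronology tolls or restarts the period.
The 2012-06-24 filing precedes the 2012-08-08 deadline; the claim is timely.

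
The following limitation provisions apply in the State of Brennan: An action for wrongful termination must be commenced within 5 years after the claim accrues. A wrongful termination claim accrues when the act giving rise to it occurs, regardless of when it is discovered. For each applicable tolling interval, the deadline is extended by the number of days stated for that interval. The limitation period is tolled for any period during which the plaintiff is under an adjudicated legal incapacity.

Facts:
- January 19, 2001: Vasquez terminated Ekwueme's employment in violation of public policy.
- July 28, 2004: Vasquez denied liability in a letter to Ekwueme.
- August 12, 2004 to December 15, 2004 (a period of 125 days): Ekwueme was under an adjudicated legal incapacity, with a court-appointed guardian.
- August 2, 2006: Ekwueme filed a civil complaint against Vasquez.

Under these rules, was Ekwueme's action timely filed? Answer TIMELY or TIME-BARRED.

TIME-BARRED

The claim accrued on January 19, 2001, when the wrongful act occurred.
The untolled deadline — 5 years after January 19, 2001 — is January 19, 2006.
The period was tolled for 125 days by the plaintiff's legal incapacity (August 12, 2004 to December 15, 2004), pushing the deadline to May 24, 2006.
Nothing else in the chronology tolls or restarts the period.
The August 2, 2006 filing falls after the May 24, 2006 deadline; the claim is time-barred.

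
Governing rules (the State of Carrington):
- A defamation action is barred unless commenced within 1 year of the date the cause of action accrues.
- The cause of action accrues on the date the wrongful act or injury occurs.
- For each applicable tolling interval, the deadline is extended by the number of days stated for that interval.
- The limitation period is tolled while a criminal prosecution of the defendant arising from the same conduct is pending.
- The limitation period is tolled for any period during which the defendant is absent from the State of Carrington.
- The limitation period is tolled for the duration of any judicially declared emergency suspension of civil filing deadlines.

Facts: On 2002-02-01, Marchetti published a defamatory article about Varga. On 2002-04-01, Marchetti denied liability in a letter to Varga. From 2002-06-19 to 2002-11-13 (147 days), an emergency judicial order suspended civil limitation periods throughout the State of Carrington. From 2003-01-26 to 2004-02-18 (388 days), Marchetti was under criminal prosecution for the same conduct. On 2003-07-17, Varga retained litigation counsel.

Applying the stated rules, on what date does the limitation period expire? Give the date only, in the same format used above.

The cause of action accrued on 2002-02-01, the date of the act.
1 year from 2002-02-01 is 2003-02-01.
The period was tolled for 147 days by the emergency suspension of filing deadlines (2002-06-19 to 2002-11-13), pushing the deadline to 2003-06-28.
Because the pending criminal prosecution ran from 2003-01-26 to 2004-02-18, the deadline is extended by 388 days to 2004-07-20.
The other events in the timeline have no effect on the limitation period under the stated rules.

2004-07-20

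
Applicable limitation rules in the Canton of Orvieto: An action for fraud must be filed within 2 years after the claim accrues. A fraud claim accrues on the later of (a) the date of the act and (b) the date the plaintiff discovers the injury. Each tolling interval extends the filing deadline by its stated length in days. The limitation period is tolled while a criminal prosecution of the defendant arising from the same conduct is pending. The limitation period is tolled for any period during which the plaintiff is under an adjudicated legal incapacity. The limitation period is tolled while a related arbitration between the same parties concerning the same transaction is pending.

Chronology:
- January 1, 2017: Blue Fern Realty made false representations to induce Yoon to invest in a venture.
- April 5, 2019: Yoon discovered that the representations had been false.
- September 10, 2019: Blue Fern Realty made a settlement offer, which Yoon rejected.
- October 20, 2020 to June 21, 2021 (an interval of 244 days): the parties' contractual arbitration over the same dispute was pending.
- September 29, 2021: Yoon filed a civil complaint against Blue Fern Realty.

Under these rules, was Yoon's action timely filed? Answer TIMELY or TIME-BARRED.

Because discovery on April 5, 2019 post-dates the January 1, 2017 act, accrual under the later-of rule falls on April 5, 2019.
The untolled deadline — 2 years after April 5, 2019 — is April 5, 2021.
The period was tolled for 244 days by the pending related arbitration (October 20, 2020 to June 21, 2021), pushing the deadline to December 5, 2021.
Nothing else in the chronology tolls or restarts the period.
Filing on September 29, 2021 beat the December 5, 2021 deadline — the action is timely.

TIMELY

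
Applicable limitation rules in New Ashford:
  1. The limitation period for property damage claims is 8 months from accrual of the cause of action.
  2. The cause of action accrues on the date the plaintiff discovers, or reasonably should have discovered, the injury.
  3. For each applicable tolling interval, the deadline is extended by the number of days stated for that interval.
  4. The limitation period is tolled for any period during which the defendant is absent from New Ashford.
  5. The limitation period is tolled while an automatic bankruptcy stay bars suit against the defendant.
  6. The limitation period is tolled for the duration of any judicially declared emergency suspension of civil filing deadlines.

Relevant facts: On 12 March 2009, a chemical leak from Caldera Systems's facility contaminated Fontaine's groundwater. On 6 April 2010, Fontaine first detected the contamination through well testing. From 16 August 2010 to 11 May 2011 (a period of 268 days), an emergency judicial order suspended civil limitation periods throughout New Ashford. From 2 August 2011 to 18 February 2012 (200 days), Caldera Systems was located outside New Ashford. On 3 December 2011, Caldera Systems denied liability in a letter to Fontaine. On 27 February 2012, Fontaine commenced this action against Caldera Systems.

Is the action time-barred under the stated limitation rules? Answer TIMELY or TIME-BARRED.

TIMELY

Under the discovery rule, the claim accrued on 6 April 2010, when Fontaine discovered the injury — not on the 12 March 2009 date of the underlying act.
8 months from 6 April 2010 is 6 December 2010.
The emergency suspension of filing deadlines from 16 August 2010 to 11 May 2011 tolled the period for 268 days, extending the deadline to 31 August 2011.
The defendant's absence from the jurisdiction from 2 August 2011 to 18 February 2012 tolled the period for 200 days, extending the deadline to 18 March 2012.
The other events in the timeline have no effect on the limitation period under the stated rules.
Filing on 27 February 2012 beat the 18 March 2012 deadline — the action is timely.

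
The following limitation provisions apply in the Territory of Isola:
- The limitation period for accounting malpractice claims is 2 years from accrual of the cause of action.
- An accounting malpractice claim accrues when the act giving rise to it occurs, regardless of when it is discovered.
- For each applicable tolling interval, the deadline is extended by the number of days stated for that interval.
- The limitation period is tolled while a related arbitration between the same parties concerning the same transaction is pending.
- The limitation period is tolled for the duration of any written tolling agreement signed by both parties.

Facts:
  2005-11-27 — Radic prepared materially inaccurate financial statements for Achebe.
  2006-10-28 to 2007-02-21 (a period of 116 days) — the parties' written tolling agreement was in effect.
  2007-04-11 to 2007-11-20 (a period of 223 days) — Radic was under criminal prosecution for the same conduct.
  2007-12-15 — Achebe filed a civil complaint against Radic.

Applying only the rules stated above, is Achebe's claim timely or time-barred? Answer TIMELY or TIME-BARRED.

TIMELY

The claim accrued on 2005-11-27, when the wrongful act occurred.
Adding the 2 years base period to 2005-11-27 gives a deadline of 2007-11-27, before any tolling.
The written tolling agreement from 2006-10-28 to 2007-02-21 tolled the period for 116 days, extending the deadline to 2008-03-22.
Although a criminal prosecution ran from 2007-04-11 to 2007-11-20, the stated rules do not make that a tolling event, so it is disregarded.
Filing on 2007-12-15 beat the 2008-03-22 deadline — the action is timely.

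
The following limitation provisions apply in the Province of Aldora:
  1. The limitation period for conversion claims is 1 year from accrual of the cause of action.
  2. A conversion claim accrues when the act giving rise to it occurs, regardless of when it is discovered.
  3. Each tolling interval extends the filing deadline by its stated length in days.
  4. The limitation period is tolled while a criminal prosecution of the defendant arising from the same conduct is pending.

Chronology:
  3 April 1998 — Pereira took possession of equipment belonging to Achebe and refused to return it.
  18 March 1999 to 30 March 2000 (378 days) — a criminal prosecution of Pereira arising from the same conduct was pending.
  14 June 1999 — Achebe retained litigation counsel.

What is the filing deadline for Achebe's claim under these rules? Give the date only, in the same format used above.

The limitation period began to run on 3 April 1998.
The untolled deadline — 1 year after 3 April 1998 — is 3 April 1999.
Because the pending criminal prosecution ran from 18 March 1999 to 30 March 2000, the deadline is extended by 378 days to 15 April 2000.
The other events in the timeline have no effect on the limitation period under the stated rules.

15 April 2000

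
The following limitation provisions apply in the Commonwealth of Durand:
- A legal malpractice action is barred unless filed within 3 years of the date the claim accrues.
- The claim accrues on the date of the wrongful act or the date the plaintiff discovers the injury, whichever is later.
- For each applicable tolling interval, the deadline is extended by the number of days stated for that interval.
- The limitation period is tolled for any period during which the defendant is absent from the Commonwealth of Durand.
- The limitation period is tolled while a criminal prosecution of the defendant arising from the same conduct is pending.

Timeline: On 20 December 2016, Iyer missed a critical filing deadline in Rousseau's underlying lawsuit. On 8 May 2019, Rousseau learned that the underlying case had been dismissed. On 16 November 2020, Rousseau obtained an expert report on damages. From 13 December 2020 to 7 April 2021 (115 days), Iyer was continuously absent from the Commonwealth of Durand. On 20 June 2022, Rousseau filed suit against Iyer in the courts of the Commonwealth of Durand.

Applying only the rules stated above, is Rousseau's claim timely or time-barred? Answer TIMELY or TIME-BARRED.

TIMELY

Because discovery on 8 May 2019 post-dates the 20 December 2016 act, accrual under the later-of rule falls on 8 May 2019.
The untolled deadline — 3 years after 8 May 2019 — is 8 May 2022.
Because the defendant's absence from the jurisdiction ran from 13 December 2020 to 7 April 2021, the deadline is extended by 115 days to 31 August 2022.
None of the other events listed affects the running of the period under the stated rules.
Rousseau filed on 20 June 2022, before the 31 August 2022 deadline, so the action is timely.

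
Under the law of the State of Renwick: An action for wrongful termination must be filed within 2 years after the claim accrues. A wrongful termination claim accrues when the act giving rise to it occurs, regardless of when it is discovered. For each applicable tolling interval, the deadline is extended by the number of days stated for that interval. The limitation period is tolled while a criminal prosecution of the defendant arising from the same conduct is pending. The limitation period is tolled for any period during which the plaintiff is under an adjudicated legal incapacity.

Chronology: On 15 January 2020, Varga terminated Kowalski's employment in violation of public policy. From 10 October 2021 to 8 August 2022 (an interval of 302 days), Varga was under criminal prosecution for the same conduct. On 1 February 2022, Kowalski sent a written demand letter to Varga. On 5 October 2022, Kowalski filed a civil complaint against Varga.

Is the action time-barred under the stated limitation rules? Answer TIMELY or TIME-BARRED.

TIMELY

The limitation period began to run on 15 January 2020.
The untolled deadline — 2 years after 15 January 2020 — is 15 January 2022.
The pending criminal prosecution from 10 October 2021 to 8 August 2022 tolled the period for 302 days, extending the deadline to 13 November 2022.
Nothing else in the chronology tolls or restarts the period.
Kowalski filed on 5 October 2022, before the 13 November 2022 deadline, so the action is timely.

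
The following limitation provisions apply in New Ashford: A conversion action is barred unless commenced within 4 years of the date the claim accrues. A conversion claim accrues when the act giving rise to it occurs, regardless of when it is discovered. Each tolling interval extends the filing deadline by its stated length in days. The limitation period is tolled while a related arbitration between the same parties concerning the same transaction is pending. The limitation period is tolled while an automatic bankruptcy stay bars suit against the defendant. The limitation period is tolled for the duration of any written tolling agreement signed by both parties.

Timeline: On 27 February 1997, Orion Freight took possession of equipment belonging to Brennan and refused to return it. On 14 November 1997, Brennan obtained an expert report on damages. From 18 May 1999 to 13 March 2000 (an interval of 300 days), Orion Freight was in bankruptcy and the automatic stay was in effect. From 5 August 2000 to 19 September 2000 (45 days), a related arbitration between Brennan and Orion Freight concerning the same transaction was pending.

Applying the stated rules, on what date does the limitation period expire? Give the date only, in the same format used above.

The claim accrued on 27 February 1997, when the wrongful act occurred.
Adding the 4 years base period to 27 February 1997 gives a deadline of 27 February 2001, before any tolling.
The period was tolled for 300 days by the automatic bankruptcy stay (18 May 1999 to 13 March 2000), pushing the deadline to 24 December 2001.
The pending related arbitration from 5 August 2000 to 19 September 2000 tolled the period for 45 days, extending the deadline to 7 February 2002.
None of the other events listed affects the running of the period under the stated rules.

7 February 2002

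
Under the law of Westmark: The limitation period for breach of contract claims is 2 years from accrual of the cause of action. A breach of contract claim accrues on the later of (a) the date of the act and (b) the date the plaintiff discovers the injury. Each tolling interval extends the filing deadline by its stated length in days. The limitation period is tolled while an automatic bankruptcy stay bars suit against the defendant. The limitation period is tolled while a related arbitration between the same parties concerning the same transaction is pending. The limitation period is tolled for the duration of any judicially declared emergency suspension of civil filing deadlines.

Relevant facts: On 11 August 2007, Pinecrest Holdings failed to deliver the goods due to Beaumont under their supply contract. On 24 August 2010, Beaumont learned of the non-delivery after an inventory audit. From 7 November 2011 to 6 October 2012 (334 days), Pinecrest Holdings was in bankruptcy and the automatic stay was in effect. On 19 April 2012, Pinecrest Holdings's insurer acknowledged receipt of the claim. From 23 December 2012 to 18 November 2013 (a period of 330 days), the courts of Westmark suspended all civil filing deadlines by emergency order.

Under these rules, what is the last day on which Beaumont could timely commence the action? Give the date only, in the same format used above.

Taking the later of the act (11 August 2007) and discovery (24 August 2010), the claim accrued on 24 August 2010.
Adding the 2 years base period to 24 August 2010 gives a deadline of 24 August 2012, before any tolling.
Because the automatic bankruptcy stay ran from 7 November 2011 to 6 October 2012, the deadline is extended by 334 days to 24 July 2013.
The period was tolled for 330 days by the emergency suspension of filing deadlines (23 December 2012 to 18 November 2013), pushing the deadline to 19 June 2014.
None of the other events listed affects the running of the period under the stated rules.

19 June 2014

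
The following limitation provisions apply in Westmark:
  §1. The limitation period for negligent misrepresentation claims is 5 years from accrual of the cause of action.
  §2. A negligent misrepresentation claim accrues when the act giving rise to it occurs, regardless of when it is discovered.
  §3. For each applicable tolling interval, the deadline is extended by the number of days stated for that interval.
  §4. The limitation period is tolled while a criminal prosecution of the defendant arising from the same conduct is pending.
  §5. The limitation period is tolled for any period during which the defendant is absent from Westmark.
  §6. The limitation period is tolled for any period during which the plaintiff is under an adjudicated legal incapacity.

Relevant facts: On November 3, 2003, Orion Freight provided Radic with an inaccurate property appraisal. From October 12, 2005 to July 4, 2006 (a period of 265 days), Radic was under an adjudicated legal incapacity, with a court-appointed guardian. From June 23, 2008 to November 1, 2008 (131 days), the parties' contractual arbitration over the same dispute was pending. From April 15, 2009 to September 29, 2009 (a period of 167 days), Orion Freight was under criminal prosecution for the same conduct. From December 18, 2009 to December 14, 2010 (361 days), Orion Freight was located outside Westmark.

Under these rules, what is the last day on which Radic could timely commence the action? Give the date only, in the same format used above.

The cause of action accrued on November 3, 2003, the date of the act.
Adding the 5 years base period to November 3, 2003 gives a deadline of November 3, 2008, before any tolling.
Because the plaintiff's legal incapacity ran from October 12, 2005 to July 4, 2006, the deadline is extended by 265 days to July 26, 2009.
The period was tolled for 167 days by the pending criminal prosecution (April 15, 2009 to September 29, 2009), pushing the deadline to January 9, 2010.
Because the defendant's absence from the jurisdiction ran from December 18, 2009 to December 14, 2010, the deadline is extended by 361 days to January 5, 2011.
Although a pending arbitration ran from June 23, 2008 to November 1, 2008, the stated rules do not make that a tolling event, so it is disregarded.

January 5, 2011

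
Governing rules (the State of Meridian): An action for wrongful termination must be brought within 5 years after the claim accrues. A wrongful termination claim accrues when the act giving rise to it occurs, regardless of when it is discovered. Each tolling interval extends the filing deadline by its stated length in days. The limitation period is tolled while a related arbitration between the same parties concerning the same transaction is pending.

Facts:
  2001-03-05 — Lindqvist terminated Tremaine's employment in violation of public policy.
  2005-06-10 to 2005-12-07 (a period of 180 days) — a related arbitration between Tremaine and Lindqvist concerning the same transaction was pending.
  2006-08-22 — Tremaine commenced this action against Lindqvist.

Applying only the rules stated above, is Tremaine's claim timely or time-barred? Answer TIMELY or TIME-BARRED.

TIMELY

The claim accrued on 2001-03-05, the date of the act.
Adding the 5 years base period to 2001-03-05 gives a deadline of 2006-03-05, before any tolling.
The pending related arbitration from 2005-06-10 to 2005-12-07 tolled the period for 180 days, extending the deadline to 2006-09-01.
Tremaine filed on 2006-08-22, before the 2006-09-01 deadline, so the action is timely.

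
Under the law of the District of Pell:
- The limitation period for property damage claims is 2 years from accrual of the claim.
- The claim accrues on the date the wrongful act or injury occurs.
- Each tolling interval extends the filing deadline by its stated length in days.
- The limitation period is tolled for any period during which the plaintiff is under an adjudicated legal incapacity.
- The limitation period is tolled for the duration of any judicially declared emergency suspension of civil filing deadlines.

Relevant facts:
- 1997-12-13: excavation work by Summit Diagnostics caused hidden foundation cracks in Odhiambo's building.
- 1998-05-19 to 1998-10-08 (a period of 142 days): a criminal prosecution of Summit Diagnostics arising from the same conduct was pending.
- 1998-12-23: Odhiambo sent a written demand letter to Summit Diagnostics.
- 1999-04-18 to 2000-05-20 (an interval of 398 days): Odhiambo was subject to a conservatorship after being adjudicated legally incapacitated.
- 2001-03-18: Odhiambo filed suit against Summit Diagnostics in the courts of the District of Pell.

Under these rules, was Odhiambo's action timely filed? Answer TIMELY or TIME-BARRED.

TIME-BARRED

The claim accrued on 1997-12-13, when the wrongful act occurred.
2 years from 1997-12-13 is 1999-12-13.
Because the plaintiff's legal incapacity ran from 1999-04-18 to 2000-05-20, the deadline is extended by 398 days to 2001-01-14.
The pending criminal prosecution from 1998-05-19 to 1998-10-08 does not toll the period, because no stated rule makes a criminal prosecution a tolling event.
The other events in the timeline have no effect on the limitation period under the stated rules.
The 2001-03-18 filing falls after the 2001-01-14 deadline; the claim is time-barred.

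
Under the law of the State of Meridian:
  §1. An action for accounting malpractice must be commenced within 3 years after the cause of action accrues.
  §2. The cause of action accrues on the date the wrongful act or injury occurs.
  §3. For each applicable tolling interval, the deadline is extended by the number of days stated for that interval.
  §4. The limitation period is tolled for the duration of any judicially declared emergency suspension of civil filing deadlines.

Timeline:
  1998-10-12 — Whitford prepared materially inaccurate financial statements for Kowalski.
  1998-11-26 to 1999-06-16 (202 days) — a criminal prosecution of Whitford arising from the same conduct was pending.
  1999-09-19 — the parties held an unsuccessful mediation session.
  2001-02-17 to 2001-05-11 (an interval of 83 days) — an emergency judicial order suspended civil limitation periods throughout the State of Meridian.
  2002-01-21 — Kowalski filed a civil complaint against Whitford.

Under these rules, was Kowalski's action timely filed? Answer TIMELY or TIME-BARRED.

TIME-BARRED

The cause of action accrued on 1998-10-12, the date of the act.
The untolled deadline — 3 years after 1998-10-12 — is 2001-10-12.
The period was tolled for 83 days by the emergency suspension of filing deadlines (2001-02-17 to 2001-05-11), pushing the deadline to 2002-01-03.
No stated provision tolls the period for a criminal prosecution, so the interval from 1998-11-26 to 1999-06-16 has no effect on the deadline.
Nothing else in the chronology tolls or restarts the period.
The 2002-01-21 filing falls after the 2002-01-03 deadline; the claim is time-barred.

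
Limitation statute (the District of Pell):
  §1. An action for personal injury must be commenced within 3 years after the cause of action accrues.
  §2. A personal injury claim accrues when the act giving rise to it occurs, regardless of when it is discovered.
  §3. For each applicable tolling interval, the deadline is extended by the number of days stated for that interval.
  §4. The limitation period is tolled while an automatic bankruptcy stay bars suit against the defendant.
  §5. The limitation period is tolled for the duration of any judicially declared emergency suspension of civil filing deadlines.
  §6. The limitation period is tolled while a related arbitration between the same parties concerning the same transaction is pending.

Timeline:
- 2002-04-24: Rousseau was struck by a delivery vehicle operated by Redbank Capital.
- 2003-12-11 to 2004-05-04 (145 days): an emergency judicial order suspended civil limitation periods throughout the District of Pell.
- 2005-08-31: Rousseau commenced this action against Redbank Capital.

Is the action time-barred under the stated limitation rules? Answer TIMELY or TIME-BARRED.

The limitation period began to run on 2002-04-24.
The untolled deadline — 3 years after 2002-04-24 — is 2005-04-24.
Because the emergency suspension of filing deadlines ran from 2003-12-11 to 2004-05-04, the deadline is extended by 145 days to 2005-09-16.
Filing on 2005-08-31 beat the 2005-09-16 deadline — the action is timely.

TIMELY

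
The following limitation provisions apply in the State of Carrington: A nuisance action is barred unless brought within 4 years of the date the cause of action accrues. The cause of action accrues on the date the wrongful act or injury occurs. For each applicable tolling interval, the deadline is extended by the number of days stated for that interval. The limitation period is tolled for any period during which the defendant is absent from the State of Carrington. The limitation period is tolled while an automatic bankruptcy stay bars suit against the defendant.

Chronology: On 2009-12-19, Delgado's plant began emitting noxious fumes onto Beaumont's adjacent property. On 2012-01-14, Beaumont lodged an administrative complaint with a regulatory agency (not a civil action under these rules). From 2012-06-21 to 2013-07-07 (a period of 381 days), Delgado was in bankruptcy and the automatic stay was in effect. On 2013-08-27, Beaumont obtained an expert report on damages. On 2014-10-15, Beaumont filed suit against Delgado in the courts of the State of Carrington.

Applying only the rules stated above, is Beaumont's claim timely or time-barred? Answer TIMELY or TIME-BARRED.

The limitation period began to run on 2009-12-19.
4 years from 2009-12-19 is 2013-12-19.
The period was tolled for 381 days by the automatic bankruptcy stay (2012-06-21 to 2013-07-07), pushing the deadline to 2015-01-04.
None of the other events listed affects the running of the period under the stated rules.
Beaumont filed on 2014-10-15, before the 2015-01-04 deadline, so the action is timely.

TIMELY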